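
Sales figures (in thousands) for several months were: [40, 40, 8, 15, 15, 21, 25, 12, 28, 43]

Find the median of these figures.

23

Step 1: Sort the data in ascending order: [8, 12, 15, 15, 21, 25, 28, 40, 40, 43]
Step 2: The number of values is n = 10.
Step 3: Since n is even, the median is the average of positions 5 and 6:
  Median = (21 + 25) / 2 = 23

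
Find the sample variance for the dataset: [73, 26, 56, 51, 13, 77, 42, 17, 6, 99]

952.2222

Step 1: Compute the mean: (73 + 26 + 56 + 51 + 13 + 77 + 42 + 17 + 6 + 99) / 10 = 46
Step 2: Compute squared deviations from the mean:
  (73 - 46)^2 = 729
  (26 - 46)^2 = 400
  (56 - 46)^2 = 100
  (51 - 46)^2 = 25
  (13 - 46)^2 = 1089
  (77 - 46)^2 = 961
  (42 - 46)^2 = 16
  (17 - 46)^2 = 841
  (6 - 46)^2 = 1600
  (99 - 46)^2 = 2809
Step 3: Sum of squared deviations = 8570
Step 4: Sample variance = 8570 / 9 = 952.2222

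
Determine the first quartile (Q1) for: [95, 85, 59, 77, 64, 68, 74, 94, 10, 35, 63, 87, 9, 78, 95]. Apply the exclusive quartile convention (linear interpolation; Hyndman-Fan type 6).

59

Step 1: Sort the data: [9, 10, 35, 59, 63, 64, 68, 74, 77, 78, 85, 87, 94, 95, 95]
Step 2: n = 15
Step 3: Using the exclusive quartile method:
  Q1 = 59
  Q2 (median) = 74
  Q3 = 87
  IQR = Q3 - Q1 = 87 - 59 = 28
Step 4: Q1 = 59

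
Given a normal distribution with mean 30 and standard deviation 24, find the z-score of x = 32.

0.0833

Step 1: Recall the z-score formula: z = (x - mu) / sigma
Step 2: Substitute values: z = (32 - 30) / 24
Step 3: z = 2 / 24 = 0.0833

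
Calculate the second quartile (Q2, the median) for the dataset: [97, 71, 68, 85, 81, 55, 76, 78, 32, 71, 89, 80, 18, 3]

73.5

Step 1: Sort the data: [3, 18, 32, 55, 68, 71, 71, 76, 78, 80, 81, 85, 89, 97]
Step 2: n = 14
Step 3: Q2 is the median. Since n is even, it is the average of the values at positions 7 and 8:
  Q2 = (71 + 76) / 2 = 73.5
Step 4: Q2 = 73.5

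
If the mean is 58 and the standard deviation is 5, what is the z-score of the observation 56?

-0.4

Step 1: Recall the z-score formula: z = (x - mu) / sigma
Step 2: Substitute values: z = (56 - 58) / 5
Step 3: z = -2 / 5 = -0.4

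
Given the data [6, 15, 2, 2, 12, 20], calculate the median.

9

Step 1: Sort the data in ascending order: [2, 2, 6, 12, 15, 20]
Step 2: The number of values is n = 6.
Step 3: Since n is even, the median is the average of positions 3 and 4:
  Median = (6 + 12) / 2 = 9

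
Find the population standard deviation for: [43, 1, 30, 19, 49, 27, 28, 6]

15.451

Step 1: Compute the mean: 25.375
Step 2: Sum of squared deviations from the mean: 1909.875
Step 3: Population variance = 1909.875 / 8 = 238.7344
Step 4: Standard deviation = sqrt(238.7344) = 15.451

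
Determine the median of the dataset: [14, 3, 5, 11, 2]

5

Step 1: Sort the data in ascending order: [2, 3, 5, 11, 14]
Step 2: The number of values is n = 5.
Step 3: Since n is odd, the median is the middle value at position 3: 5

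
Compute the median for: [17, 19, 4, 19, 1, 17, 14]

17

Step 1: Sort the data in ascending order: [1, 4, 14, 17, 17, 19, 19]
Step 2: The number of values is n = 7.
Step 3: Since n is odd, the median is the middle value at position 4: 17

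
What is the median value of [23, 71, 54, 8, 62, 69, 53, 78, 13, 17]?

53.5

Step 1: Sort the data in ascending order: [8, 13, 17, 23, 53, 54, 62, 69, 71, 78]
Step 2: The number of values is n = 10.
Step 3: Since n is even, the median is the average of positions 5 and 6:
  Median = (53 + 54) / 2 = 53.5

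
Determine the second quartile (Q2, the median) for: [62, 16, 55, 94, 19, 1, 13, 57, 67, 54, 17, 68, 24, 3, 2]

24

Step 1: Sort the data: [1, 2, 3, 13, 16, 17, 19, 24, 54, 55, 57, 62, 67, 68, 94]
Step 2: n = 15
Step 3: Q2 is the median. Since n is odd, it is the middle value at position 8: 24
Step 4: Q2 = 24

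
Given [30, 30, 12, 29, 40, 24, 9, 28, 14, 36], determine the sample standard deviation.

10.3688

Step 1: Compute the mean: 25.2
Step 2: Sum of squared deviations from the mean: 967.6
Step 3: Sample variance = 967.6 / 9 = 107.5111
Step 4: Standard deviation = sqrt(107.5111) = 10.3688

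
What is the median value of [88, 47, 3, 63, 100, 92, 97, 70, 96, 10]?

79

Step 1: Sort the data in ascending order: [3, 10, 47, 63, 70, 88, 92, 96, 97, 100]
Step 2: The number of values is n = 10.
Step 3: Since n is even, the median is the average of positions 5 and 6:
  Median = (70 + 88) / 2 = 79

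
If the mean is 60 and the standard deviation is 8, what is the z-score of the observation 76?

2

Step 1: Recall the z-score formula: z = (x - mu) / sigma
Step 2: Substitute values: z = (76 - 60) / 8
Step 3: z = 16 / 8 = 2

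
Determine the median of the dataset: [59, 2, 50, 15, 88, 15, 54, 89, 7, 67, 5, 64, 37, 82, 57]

54

Step 1: Sort the data in ascending order: [2, 5, 7, 15, 15, 37, 50, 54, 57, 59, 64, 67, 82, 88, 89]
Step 2: The number of values is n = 15.
Step 3: Since n is odd, the median is the middle value at position 8: 54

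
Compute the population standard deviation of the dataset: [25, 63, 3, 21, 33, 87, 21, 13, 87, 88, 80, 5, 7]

33.1036

Step 1: Compute the mean: 41
Step 2: Sum of squared deviations from the mean: 14246
Step 3: Population variance = 14246 / 13 = 1095.8462
Step 4: Standard deviation = sqrt(1095.8462) = 33.1036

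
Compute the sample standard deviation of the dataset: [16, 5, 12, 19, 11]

5.3198

Step 1: Compute the mean: 12.6
Step 2: Sum of squared deviations from the mean: 113.2
Step 3: Sample variance = 113.2 / 4 = 28.3
Step 4: Standard deviation = sqrt(28.3) = 5.3198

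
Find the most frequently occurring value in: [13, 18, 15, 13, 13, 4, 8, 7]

13

Step 1: Count the frequency of each value:
  4: appears 1 time(s)
  7: appears 1 time(s)
  8: appears 1 time(s)
  13: appears 3 time(s)
  15: appears 1 time(s)
  18: appears 1 time(s)
Step 2: The value 13 appears most frequently (3 times).
Step 3: Mode = 13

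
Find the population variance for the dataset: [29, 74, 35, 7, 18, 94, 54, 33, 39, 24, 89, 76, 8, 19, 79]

838.0267

Step 1: Compute the mean: (29 + 74 + 35 + 7 + 18 + 94 + 54 + 33 + 39 + 24 + 89 + 76 + 8 + 19 + 79) / 15 = 45.2
Step 2: Compute squared deviations from the mean:
  (29 - 45.2)^2 = 262.44
  (74 - 45.2)^2 = 829.44
  (35 - 45.2)^2 = 104.04
  (7 - 45.2)^2 = 1459.24
  (18 - 45.2)^2 = 739.84
  (94 - 45.2)^2 = 2381.44
  (54 - 45.2)^2 = 77.44
  (33 - 45.2)^2 = 148.84
  (39 - 45.2)^2 = 38.44
  (24 - 45.2)^2 = 449.44
  (89 - 45.2)^2 = 1918.44
  (76 - 45.2)^2 = 948.64
  (8 - 45.2)^2 = 1383.84
  (19 - 45.2)^2 = 686.44
  (79 - 45.2)^2 = 1142.44
Step 3: Sum of squared deviations = 12570.4
Step 4: Population variance = 12570.4 / 15 = 838.0267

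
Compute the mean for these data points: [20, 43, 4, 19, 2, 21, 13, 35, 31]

20.8889

Step 1: Sum all values: 20 + 43 + 4 + 19 + 2 + 21 + 13 + 35 + 31 = 188
Step 2: Count the number of values: n = 9
Step 3: Mean = sum / n = 188 / 9 = 20.8889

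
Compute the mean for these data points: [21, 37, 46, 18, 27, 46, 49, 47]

36.375

Step 1: Sum all values: 21 + 37 + 46 + 18 + 27 + 46 + 49 + 47 = 291
Step 2: Count the number of values: n = 8
Step 3: Mean = sum / n = 291 / 8 = 36.375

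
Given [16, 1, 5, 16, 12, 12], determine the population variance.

30.8889

Step 1: Compute the mean: (16 + 1 + 5 + 16 + 12 + 12) / 6 = 10.3333
Step 2: Compute squared deviations from the mean:
  (16 - 10.3333)^2 = 32.1111
  (1 - 10.3333)^2 = 87.1111
  (5 - 10.3333)^2 = 28.4444
  (16 - 10.3333)^2 = 32.1111
  (12 - 10.3333)^2 = 2.7778
  (12 - 10.3333)^2 = 2.7778
Step 3: Sum of squared deviations = 185.3333
Step 4: Population variance = 185.3333 / 6 = 30.8889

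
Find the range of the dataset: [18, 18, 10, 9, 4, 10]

14

Step 1: Identify the maximum value: max = 18
Step 2: Identify the minimum value: min = 4
Step 3: Range = max - min = 18 - 4 = 14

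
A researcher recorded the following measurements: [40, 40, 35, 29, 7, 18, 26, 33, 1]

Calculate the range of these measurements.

39

Step 1: Identify the maximum value: max = 40
Step 2: Identify the minimum value: min = 1
Step 3: Range = max - min = 40 - 1 = 39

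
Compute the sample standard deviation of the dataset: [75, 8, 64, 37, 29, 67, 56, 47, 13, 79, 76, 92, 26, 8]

28.3945

Step 1: Compute the mean: 48.3571
Step 2: Sum of squared deviations from the mean: 10481.2143
Step 3: Sample variance = 10481.2143 / 13 = 806.2473
Step 4: Standard deviation = sqrt(806.2473) = 28.3945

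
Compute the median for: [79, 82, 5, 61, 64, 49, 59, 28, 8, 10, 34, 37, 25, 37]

37

Step 1: Sort the data in ascending order: [5, 8, 10, 25, 28, 34, 37, 37, 49, 59, 61, 64, 79, 82]
Step 2: The number of values is n = 14.
Step 3: Since n is even, the median is the average of positions 7 and 8:
  Median = (37 + 37) / 2 = 37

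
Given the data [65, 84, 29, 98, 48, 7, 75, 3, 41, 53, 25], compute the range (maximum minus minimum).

95

Step 1: Identify the maximum value: max = 98
Step 2: Identify the minimum value: min = 3
Step 3: Range = max - min = 98 - 3 = 95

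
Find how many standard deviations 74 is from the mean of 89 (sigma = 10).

-1.5

Step 1: Recall the z-score formula: z = (x - mu) / sigma
Step 2: Substitute values: z = (74 - 89) / 10
Step 3: z = -15 / 10 = -1.5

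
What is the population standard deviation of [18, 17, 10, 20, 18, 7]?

4.761

Step 1: Compute the mean: 15
Step 2: Sum of squared deviations from the mean: 136
Step 3: Population variance = 136 / 6 = 22.6667
Step 4: Standard deviation = sqrt(22.6667) = 4.761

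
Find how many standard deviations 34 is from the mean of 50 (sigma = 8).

-2

Step 1: Recall the z-score formula: z = (x - mu) / sigma
Step 2: Substitute values: z = (34 - 50) / 8
Step 3: z = -16 / 8 = -2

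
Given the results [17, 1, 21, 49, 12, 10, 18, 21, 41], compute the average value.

21.1111

Step 1: Sum all values: 17 + 1 + 21 + 49 + 12 + 10 + 18 + 21 + 41 = 190
Step 2: Count the number of values: n = 9
Step 3: Mean = sum / n = 190 / 9 = 21.1111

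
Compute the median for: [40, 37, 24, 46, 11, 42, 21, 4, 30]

30

Step 1: Sort the data in ascending order: [4, 11, 21, 24, 30, 37, 40, 42, 46]
Step 2: The number of values is n = 9.
Step 3: Since n is odd, the median is the middle value at position 5: 30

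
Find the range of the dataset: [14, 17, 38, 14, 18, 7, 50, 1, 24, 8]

49

Step 1: Identify the maximum value: max = 50
Step 2: Identify the minimum value: min = 1
Step 3: Range = max - min = 50 - 1 = 49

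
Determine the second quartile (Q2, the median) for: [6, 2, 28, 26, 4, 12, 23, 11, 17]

12

Step 1: Sort the data: [2, 4, 6, 11, 12, 17, 23, 26, 28]
Step 2: n = 9
Step 3: Q2 is the median. Since n is odd, it is the middle value at position 5: 12
Step 4: Q2 = 12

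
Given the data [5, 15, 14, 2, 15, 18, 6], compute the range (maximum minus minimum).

16

Step 1: Identify the maximum value: max = 18
Step 2: Identify the minimum value: min = 2
Step 3: Range = max - min = 18 - 2 = 16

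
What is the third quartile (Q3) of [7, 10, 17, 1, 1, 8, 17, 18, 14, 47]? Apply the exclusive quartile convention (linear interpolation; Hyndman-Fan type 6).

17.25

Step 1: Sort the data: [1, 1, 7, 8, 10, 14, 17, 17, 18, 47]
Step 2: n = 10
Step 3: Using the exclusive quartile method:
  Q1 = 5.5
  Q2 (median) = 12
  Q3 = 17.25
  IQR = Q3 - Q1 = 17.25 - 5.5 = 11.75
Step 4: Q3 = 17.25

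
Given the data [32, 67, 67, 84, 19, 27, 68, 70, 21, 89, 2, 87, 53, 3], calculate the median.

60

Step 1: Sort the data in ascending order: [2, 3, 19, 21, 27, 32, 53, 67, 67, 68, 70, 84, 87, 89]
Step 2: The number of values is n = 14.
Step 3: Since n is even, the median is the average of positions 7 and 8:
  Median = (53 + 67) / 2 = 60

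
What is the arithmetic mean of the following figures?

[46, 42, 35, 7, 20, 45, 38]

33.2857

Step 1: Sum all values: 46 + 42 + 35 + 7 + 20 + 45 + 38 = 233
Step 2: Count the number of values: n = 7
Step 3: Mean = sum / n = 233 / 7 = 33.2857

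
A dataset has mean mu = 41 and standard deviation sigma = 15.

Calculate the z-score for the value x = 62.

1.4

Step 1: Recall the z-score formula: z = (x - mu) / sigma
Step 2: Substitute values: z = (62 - 41) / 15
Step 3: z = 21 / 15 = 1.4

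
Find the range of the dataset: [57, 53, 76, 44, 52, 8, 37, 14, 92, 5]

87

Step 1: Identify the maximum value: max = 92
Step 2: Identify the minimum value: min = 5
Step 3: Range = max - min = 92 - 5 = 87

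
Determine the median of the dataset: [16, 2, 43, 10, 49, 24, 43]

24

Step 1: Sort the data in ascending order: [2, 10, 16, 24, 43, 43, 49]
Step 2: The number of values is n = 7.
Step 3: Since n is odd, the median is the middle value at position 4: 24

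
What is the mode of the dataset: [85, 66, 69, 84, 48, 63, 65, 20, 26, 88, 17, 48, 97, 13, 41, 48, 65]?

48

Step 1: Count the frequency of each value:
  13: appears 1 time(s)
  17: appears 1 time(s)
  20: appears 1 time(s)
  26: appears 1 time(s)
  41: appears 1 time(s)
  48: appears 3 time(s)
  63: appears 1 time(s)
  65: appears 2 time(s)
  66: appears 1 time(s)
  69: appears 1 time(s)
  84: appears 1 time(s)
  85: appears 1 time(s)
  88: appears 1 time(s)
  97: appears 1 time(s)
Step 2: The value 48 appears most frequently (3 times).
Step 3: Mode = 48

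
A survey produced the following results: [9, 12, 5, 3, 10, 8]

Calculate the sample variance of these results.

10.9667

Step 1: Compute the mean: (9 + 12 + 5 + 3 + 10 + 8) / 6 = 7.8333
Step 2: Compute squared deviations from the mean:
  (9 - 7.8333)^2 = 1.3611
  (12 - 7.8333)^2 = 17.3611
  (5 - 7.8333)^2 = 8.0278
  (3 - 7.8333)^2 = 23.3611
  (10 - 7.8333)^2 = 4.6944
  (8 - 7.8333)^2 = 0.0278
Step 3: Sum of squared deviations = 54.8333
Step 4: Sample variance = 54.8333 / 5 = 10.9667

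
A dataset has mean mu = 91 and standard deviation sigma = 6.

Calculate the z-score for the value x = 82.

-1.5

Step 1: Recall the z-score formula: z = (x - mu) / sigma
Step 2: Substitute values: z = (82 - 91) / 6
Step 3: z = -9 / 6 = -1.5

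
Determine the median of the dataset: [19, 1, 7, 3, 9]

7

Step 1: Sort the data in ascending order: [1, 3, 7, 9, 19]
Step 2: The number of values is n = 5.
Step 3: Since n is odd, the median is the middle value at position 3: 7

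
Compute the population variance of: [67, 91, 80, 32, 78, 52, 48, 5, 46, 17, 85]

736.7769

Step 1: Compute the mean: (67 + 91 + 80 + 32 + 78 + 52 + 48 + 5 + 46 + 17 + 85) / 11 = 54.6364
Step 2: Compute squared deviations from the mean:
  (67 - 54.6364)^2 = 152.8595
  (91 - 54.6364)^2 = 1322.314
  (80 - 54.6364)^2 = 643.314
  (32 - 54.6364)^2 = 512.405
  (78 - 54.6364)^2 = 545.8595
  (52 - 54.6364)^2 = 6.9504
  (48 - 54.6364)^2 = 44.0413
  (5 - 54.6364)^2 = 2463.7686
  (46 - 54.6364)^2 = 74.5868
  (17 - 54.6364)^2 = 1416.4959
  (85 - 54.6364)^2 = 921.9504
Step 3: Sum of squared deviations = 8104.5455
Step 4: Population variance = 8104.5455 / 11 = 736.7769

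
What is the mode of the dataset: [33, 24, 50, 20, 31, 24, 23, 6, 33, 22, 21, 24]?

24

Step 1: Count the frequency of each value:
  6: appears 1 time(s)
  20: appears 1 time(s)
  21: appears 1 time(s)
  22: appears 1 time(s)
  23: appears 1 time(s)
  24: appears 3 time(s)
  31: appears 1 time(s)
  33: appears 2 time(s)
  50: appears 1 time(s)
Step 2: The value 24 appears most frequently (3 times).
Step 3: Mode = 24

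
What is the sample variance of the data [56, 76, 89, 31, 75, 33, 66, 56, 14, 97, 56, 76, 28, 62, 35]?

585.9524

Step 1: Compute the mean: (56 + 76 + 89 + 31 + 75 + 33 + 66 + 56 + 14 + 97 + 56 + 76 + 28 + 62 + 35) / 15 = 56.6667
Step 2: Compute squared deviations from the mean:
  (56 - 56.6667)^2 = 0.4444
  (76 - 56.6667)^2 = 373.7778
  (89 - 56.6667)^2 = 1045.4444
  (31 - 56.6667)^2 = 658.7778
  (75 - 56.6667)^2 = 336.1111
  (33 - 56.6667)^2 = 560.1111
  (66 - 56.6667)^2 = 87.1111
  (56 - 56.6667)^2 = 0.4444
  (14 - 56.6667)^2 = 1820.4444
  (97 - 56.6667)^2 = 1626.7778
  (56 - 56.6667)^2 = 0.4444
  (76 - 56.6667)^2 = 373.7778
  (28 - 56.6667)^2 = 821.7778
  (62 - 56.6667)^2 = 28.4444
  (35 - 56.6667)^2 = 469.4444
Step 3: Sum of squared deviations = 8203.3333
Step 4: Sample variance = 8203.3333 / 14 = 585.9524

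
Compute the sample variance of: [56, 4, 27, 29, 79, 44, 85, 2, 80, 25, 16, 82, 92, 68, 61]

960.1429

Step 1: Compute the mean: (56 + 4 + 27 + 29 + 79 + 44 + 85 + 2 + 80 + 25 + 16 + 82 + 92 + 68 + 61) / 15 = 50
Step 2: Compute squared deviations from the mean:
  (56 - 50)^2 = 36
  (4 - 50)^2 = 2116
  (27 - 50)^2 = 529
  (29 - 50)^2 = 441
  (79 - 50)^2 = 841
  (44 - 50)^2 = 36
  (85 - 50)^2 = 1225
  (2 - 50)^2 = 2304
  (80 - 50)^2 = 900
  (25 - 50)^2 = 625
  (16 - 50)^2 = 1156
  (82 - 50)^2 = 1024
  (92 - 50)^2 = 1764
  (68 - 50)^2 = 324
  (61 - 50)^2 = 121
Step 3: Sum of squared deviations = 13442
Step 4: Sample variance = 13442 / 14 = 960.1429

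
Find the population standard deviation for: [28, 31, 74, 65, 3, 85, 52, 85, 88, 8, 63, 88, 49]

28.776

Step 1: Compute the mean: 55.3077
Step 2: Sum of squared deviations from the mean: 10764.7692
Step 3: Population variance = 10764.7692 / 13 = 828.0592
Step 4: Standard deviation = sqrt(828.0592) = 28.776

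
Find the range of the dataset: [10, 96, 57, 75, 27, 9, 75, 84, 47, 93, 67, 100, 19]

91

Step 1: Identify the maximum value: max = 100
Step 2: Identify the minimum value: min = 9
Step 3: Range = max - min = 100 - 9 = 91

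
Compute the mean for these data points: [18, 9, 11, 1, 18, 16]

12.1667

Step 1: Sum all values: 18 + 9 + 11 + 1 + 18 + 16 = 73
Step 2: Count the number of values: n = 6
Step 3: Mean = sum / n = 73 / 6 = 12.1667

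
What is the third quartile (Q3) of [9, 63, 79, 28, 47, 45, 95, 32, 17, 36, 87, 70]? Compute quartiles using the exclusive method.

76.75

Step 1: Sort the data: [9, 17, 28, 32, 36, 45, 47, 63, 70, 79, 87, 95]
Step 2: n = 12
Step 3: Using the exclusive quartile method:
  Q1 = 29
  Q2 (median) = 46
  Q3 = 76.75
  IQR = Q3 - Q1 = 76.75 - 29 = 47.75
Step 4: Q3 = 76.75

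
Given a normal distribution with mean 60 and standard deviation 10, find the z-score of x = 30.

-3

Step 1: Recall the z-score formula: z = (x - mu) / sigma
Step 2: Substitute values: z = (30 - 60) / 10
Step 3: z = -30 / 10 = -3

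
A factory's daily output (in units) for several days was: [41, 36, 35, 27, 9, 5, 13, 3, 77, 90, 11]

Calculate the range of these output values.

87

Step 1: Identify the maximum value: max = 90
Step 2: Identify the minimum value: min = 3
Step 3: Range = max - min = 90 - 3 = 87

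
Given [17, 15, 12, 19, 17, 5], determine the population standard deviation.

4.6338

Step 1: Compute the mean: 14.1667
Step 2: Sum of squared deviations from the mean: 128.8333
Step 3: Population variance = 128.8333 / 6 = 21.4722
Step 4: Standard deviation = sqrt(21.4722) = 4.6338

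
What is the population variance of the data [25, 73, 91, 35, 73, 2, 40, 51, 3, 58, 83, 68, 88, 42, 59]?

743.7956

Step 1: Compute the mean: (25 + 73 + 91 + 35 + 73 + 2 + 40 + 51 + 3 + 58 + 83 + 68 + 88 + 42 + 59) / 15 = 52.7333
Step 2: Compute squared deviations from the mean:
  (25 - 52.7333)^2 = 769.1378
  (73 - 52.7333)^2 = 410.7378
  (91 - 52.7333)^2 = 1464.3378
  (35 - 52.7333)^2 = 314.4711
  (73 - 52.7333)^2 = 410.7378
  (2 - 52.7333)^2 = 2573.8711
  (40 - 52.7333)^2 = 162.1378
  (51 - 52.7333)^2 = 3.0044
  (3 - 52.7333)^2 = 2473.4044
  (58 - 52.7333)^2 = 27.7378
  (83 - 52.7333)^2 = 916.0711
  (68 - 52.7333)^2 = 233.0711
  (88 - 52.7333)^2 = 1243.7378
  (42 - 52.7333)^2 = 115.2044
  (59 - 52.7333)^2 = 39.2711
Step 3: Sum of squared deviations = 11156.9333
Step 4: Population variance = 11156.9333 / 15 = 743.7956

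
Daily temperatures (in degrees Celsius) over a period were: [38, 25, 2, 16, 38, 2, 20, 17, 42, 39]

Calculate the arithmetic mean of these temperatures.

23.9

Step 1: Sum all values: 38 + 25 + 2 + 16 + 38 + 2 + 20 + 17 + 42 + 39 = 239
Step 2: Count the number of values: n = 10
Step 3: Mean = sum / n = 239 / 10 = 23.9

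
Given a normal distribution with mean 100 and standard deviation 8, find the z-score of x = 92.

-1

Step 1: Recall the z-score formula: z = (x - mu) / sigma
Step 2: Substitute values: z = (92 - 100) / 8
Step 3: z = -8 / 8 = -1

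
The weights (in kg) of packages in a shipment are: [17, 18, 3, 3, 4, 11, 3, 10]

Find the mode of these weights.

3

Step 1: Count the frequency of each value:
  3: appears 3 time(s)
  4: appears 1 time(s)
  10: appears 1 time(s)
  11: appears 1 time(s)
  17: appears 1 time(s)
  18: appears 1 time(s)
Step 2: The value 3 appears most frequently (3 times).
Step 3: Mode = 3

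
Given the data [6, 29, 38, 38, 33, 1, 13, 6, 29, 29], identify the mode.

29

Step 1: Count the frequency of each value:
  1: appears 1 time(s)
  6: appears 2 time(s)
  13: appears 1 time(s)
  29: appears 3 time(s)
  33: appears 1 time(s)
  38: appears 2 time(s)
Step 2: The value 29 appears most frequently (3 times).
Step 3: Mode = 29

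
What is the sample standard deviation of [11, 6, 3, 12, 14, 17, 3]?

5.5032

Step 1: Compute the mean: 9.4286
Step 2: Sum of squared deviations from the mean: 181.7143
Step 3: Sample variance = 181.7143 / 6 = 30.2857
Step 4: Standard deviation = sqrt(30.2857) = 5.5032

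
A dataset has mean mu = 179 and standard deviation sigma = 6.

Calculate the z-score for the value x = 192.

2.1667

Step 1: Recall the z-score formula: z = (x - mu) / sigma
Step 2: Substitute values: z = (192 - 179) / 6
Step 3: z = 13 / 6 = 2.1667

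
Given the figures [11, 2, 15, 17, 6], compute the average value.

10.2

Step 1: Sum all values: 11 + 2 + 15 + 17 + 6 = 51
Step 2: Count the number of values: n = 5
Step 3: Mean = sum / n = 51 / 5 = 10.2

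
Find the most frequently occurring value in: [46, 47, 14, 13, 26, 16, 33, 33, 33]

33

Step 1: Count the frequency of each value:
  13: appears 1 time(s)
  14: appears 1 time(s)
  16: appears 1 time(s)
  26: appears 1 time(s)
  33: appears 3 time(s)
  46: appears 1 time(s)
  47: appears 1 time(s)
Step 2: The value 33 appears most frequently (3 times).
Step 3: Mode = 33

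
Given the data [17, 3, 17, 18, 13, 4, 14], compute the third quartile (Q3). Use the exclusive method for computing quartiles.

17

Step 1: Sort the data: [3, 4, 13, 14, 17, 17, 18]
Step 2: n = 7
Step 3: Using the exclusive quartile method:
  Q1 = 4
  Q2 (median) = 14
  Q3 = 17
  IQR = Q3 - Q1 = 17 - 4 = 13
Step 4: Q3 = 17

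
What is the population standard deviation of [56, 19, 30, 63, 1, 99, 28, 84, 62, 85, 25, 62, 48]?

27.927

Step 1: Compute the mean: 50.9231
Step 2: Sum of squared deviations from the mean: 10138.9231
Step 3: Population variance = 10138.9231 / 13 = 779.9172
Step 4: Standard deviation = sqrt(779.9172) = 27.927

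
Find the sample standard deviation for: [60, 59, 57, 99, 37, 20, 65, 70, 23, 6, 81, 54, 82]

26.9037

Step 1: Compute the mean: 54.8462
Step 2: Sum of squared deviations from the mean: 8685.6923
Step 3: Sample variance = 8685.6923 / 12 = 723.8077
Step 4: Standard deviation = sqrt(723.8077) = 26.9037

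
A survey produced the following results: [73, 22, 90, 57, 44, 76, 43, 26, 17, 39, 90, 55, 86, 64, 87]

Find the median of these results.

57

Step 1: Sort the data in ascending order: [17, 22, 26, 39, 43, 44, 55, 57, 64, 73, 76, 86, 87, 90, 90]
Step 2: The number of values is n = 15.
Step 3: Since n is odd, the median is the middle value at position 8: 57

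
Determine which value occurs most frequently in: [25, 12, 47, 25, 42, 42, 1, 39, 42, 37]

42

Step 1: Count the frequency of each value:
  1: appears 1 time(s)
  12: appears 1 time(s)
  25: appears 2 time(s)
  37: appears 1 time(s)
  39: appears 1 time(s)
  42: appears 3 time(s)
  47: appears 1 time(s)
Step 2: The value 42 appears most frequently (3 times).
Step 3: Mode = 42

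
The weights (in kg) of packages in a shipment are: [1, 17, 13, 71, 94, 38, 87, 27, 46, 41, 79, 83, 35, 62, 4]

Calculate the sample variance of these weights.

972.1238

Step 1: Compute the mean: (1 + 17 + 13 + 71 + 94 + 38 + 87 + 27 + 46 + 41 + 79 + 83 + 35 + 62 + 4) / 15 = 46.5333
Step 2: Compute squared deviations from the mean:
  (1 - 46.5333)^2 = 2073.2844
  (17 - 46.5333)^2 = 872.2178
  (13 - 46.5333)^2 = 1124.4844
  (71 - 46.5333)^2 = 598.6178
  (94 - 46.5333)^2 = 2253.0844
  (38 - 46.5333)^2 = 72.8178
  (87 - 46.5333)^2 = 1637.5511
  (27 - 46.5333)^2 = 381.5511
  (46 - 46.5333)^2 = 0.2844
  (41 - 46.5333)^2 = 30.6178
  (79 - 46.5333)^2 = 1054.0844
  (83 - 46.5333)^2 = 1329.8178
  (35 - 46.5333)^2 = 133.0178
  (62 - 46.5333)^2 = 239.2178
  (4 - 46.5333)^2 = 1809.0844
Step 3: Sum of squared deviations = 13609.7333
Step 4: Sample variance = 13609.7333 / 14 = 972.1238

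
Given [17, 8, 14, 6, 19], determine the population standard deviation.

5.0359

Step 1: Compute the mean: 12.8
Step 2: Sum of squared deviations from the mean: 126.8
Step 3: Population variance = 126.8 / 5 = 25.36
Step 4: Standard deviation = sqrt(25.36) = 5.0359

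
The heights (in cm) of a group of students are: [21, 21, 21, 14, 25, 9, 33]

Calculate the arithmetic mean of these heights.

20.5714

Step 1: Sum all values: 21 + 21 + 21 + 14 + 25 + 9 + 33 = 144
Step 2: Count the number of values: n = 7
Step 3: Mean = sum / n = 144 / 7 = 20.5714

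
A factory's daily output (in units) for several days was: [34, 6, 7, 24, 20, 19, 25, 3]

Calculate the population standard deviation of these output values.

10.195

Step 1: Compute the mean: 17.25
Step 2: Sum of squared deviations from the mean: 831.5
Step 3: Population variance = 831.5 / 8 = 103.9375
Step 4: Standard deviation = sqrt(103.9375) = 10.195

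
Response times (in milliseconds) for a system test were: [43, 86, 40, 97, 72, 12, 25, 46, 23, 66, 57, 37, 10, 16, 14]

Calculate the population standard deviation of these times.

26.7444

Step 1: Compute the mean: 42.9333
Step 2: Sum of squared deviations from the mean: 10728.9333
Step 3: Population variance = 10728.9333 / 15 = 715.2622
Step 4: Standard deviation = sqrt(715.2622) = 26.7444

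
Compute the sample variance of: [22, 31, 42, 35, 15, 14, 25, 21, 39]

103.3611

Step 1: Compute the mean: (22 + 31 + 42 + 35 + 15 + 14 + 25 + 21 + 39) / 9 = 27.1111
Step 2: Compute squared deviations from the mean:
  (22 - 27.1111)^2 = 26.1235
  (31 - 27.1111)^2 = 15.1235
  (42 - 27.1111)^2 = 221.679
  (35 - 27.1111)^2 = 62.2346
  (15 - 27.1111)^2 = 146.679
  (14 - 27.1111)^2 = 171.9012
  (25 - 27.1111)^2 = 4.4568
  (21 - 27.1111)^2 = 37.3457
  (39 - 27.1111)^2 = 141.3457
Step 3: Sum of squared deviations = 826.8889
Step 4: Sample variance = 826.8889 / 8 = 103.3611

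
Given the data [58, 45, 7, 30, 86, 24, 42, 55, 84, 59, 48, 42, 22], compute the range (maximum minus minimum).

79

Step 1: Identify the maximum value: max = 86
Step 2: Identify the minimum value: min = 7
Step 3: Range = max - min = 86 - 7 = 79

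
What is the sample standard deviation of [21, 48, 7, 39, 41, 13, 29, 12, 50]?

16.3512

Step 1: Compute the mean: 28.8889
Step 2: Sum of squared deviations from the mean: 2138.8889
Step 3: Sample variance = 2138.8889 / 8 = 267.3611
Step 4: Standard deviation = sqrt(267.3611) = 16.3512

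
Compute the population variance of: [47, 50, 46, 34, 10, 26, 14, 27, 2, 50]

282.24

Step 1: Compute the mean: (47 + 50 + 46 + 34 + 10 + 26 + 14 + 27 + 2 + 50) / 10 = 30.6
Step 2: Compute squared deviations from the mean:
  (47 - 30.6)^2 = 268.96
  (50 - 30.6)^2 = 376.36
  (46 - 30.6)^2 = 237.16
  (34 - 30.6)^2 = 11.56
  (10 - 30.6)^2 = 424.36
  (26 - 30.6)^2 = 21.16
  (14 - 30.6)^2 = 275.56
  (27 - 30.6)^2 = 12.96
  (2 - 30.6)^2 = 817.96
  (50 - 30.6)^2 = 376.36
Step 3: Sum of squared deviations = 2822.4
Step 4: Population variance = 2822.4 / 10 = 282.24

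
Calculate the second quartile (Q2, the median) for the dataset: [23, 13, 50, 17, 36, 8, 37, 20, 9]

20

Step 1: Sort the data: [8, 9, 13, 17, 20, 23, 36, 37, 50]
Step 2: n = 9
Step 3: Q2 is the median. Since n is odd, it is the middle value at position 5: 20
Step 4: Q2 = 20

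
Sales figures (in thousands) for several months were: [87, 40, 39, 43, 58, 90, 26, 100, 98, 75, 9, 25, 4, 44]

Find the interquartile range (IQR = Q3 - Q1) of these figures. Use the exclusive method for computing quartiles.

62

Step 1: Sort the data: [4, 9, 25, 26, 39, 40, 43, 44, 58, 75, 87, 90, 98, 100]
Step 2: n = 14
Step 3: Using the exclusive quartile method:
  Q1 = 25.75
  Q2 (median) = 43.5
  Q3 = 87.75
  IQR = Q3 - Q1 = 87.75 - 25.75 = 62
Step 4: IQR = 62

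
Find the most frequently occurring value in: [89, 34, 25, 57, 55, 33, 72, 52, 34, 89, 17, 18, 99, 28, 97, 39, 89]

89

Step 1: Count the frequency of each value:
  17: appears 1 time(s)
  18: appears 1 time(s)
  25: appears 1 time(s)
  28: appears 1 time(s)
  33: appears 1 time(s)
  34: appears 2 time(s)
  39: appears 1 time(s)
  52: appears 1 time(s)
  55: appears 1 time(s)
  57: appears 1 time(s)
  72: appears 1 time(s)
  89: appears 3 time(s)
  97: appears 1 time(s)
  99: appears 1 time(s)
Step 2: The value 89 appears most frequently (3 times).
Step 3: Mode = 89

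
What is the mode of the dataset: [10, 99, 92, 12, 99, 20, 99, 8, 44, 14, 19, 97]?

99

Step 1: Count the frequency of each value:
  8: appears 1 time(s)
  10: appears 1 time(s)
  12: appears 1 time(s)
  14: appears 1 time(s)
  19: appears 1 time(s)
  20: appears 1 time(s)
  44: appears 1 time(s)
  92: appears 1 time(s)
  97: appears 1 time(s)
  99: appears 3 time(s)
Step 2: The value 99 appears most frequently (3 times).
Step 3: Mode = 99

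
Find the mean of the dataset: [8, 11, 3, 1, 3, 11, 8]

6.4286

Step 1: Sum all values: 8 + 11 + 3 + 1 + 3 + 11 + 8 = 45
Step 2: Count the number of values: n = 7
Step 3: Mean = sum / n = 45 / 7 = 6.4286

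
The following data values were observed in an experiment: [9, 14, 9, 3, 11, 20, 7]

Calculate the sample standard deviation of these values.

5.4116

Step 1: Compute the mean: 10.4286
Step 2: Sum of squared deviations from the mean: 175.7143
Step 3: Sample variance = 175.7143 / 6 = 29.2857
Step 4: Standard deviation = sqrt(29.2857) = 5.4116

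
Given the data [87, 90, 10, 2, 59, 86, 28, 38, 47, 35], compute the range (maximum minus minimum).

88

Step 1: Identify the maximum value: max = 90
Step 2: Identify the minimum value: min = 2
Step 3: Range = max - min = 90 - 2 = 88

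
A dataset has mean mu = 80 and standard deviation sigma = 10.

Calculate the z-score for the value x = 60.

-2

Step 1: Recall the z-score formula: z = (x - mu) / sigma
Step 2: Substitute values: z = (60 - 80) / 10
Step 3: z = -20 / 10 = -2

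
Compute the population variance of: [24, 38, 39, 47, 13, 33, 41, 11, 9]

185.1111

Step 1: Compute the mean: (24 + 38 + 39 + 47 + 13 + 33 + 41 + 11 + 9) / 9 = 28.3333
Step 2: Compute squared deviations from the mean:
  (24 - 28.3333)^2 = 18.7778
  (38 - 28.3333)^2 = 93.4444
  (39 - 28.3333)^2 = 113.7778
  (47 - 28.3333)^2 = 348.4444
  (13 - 28.3333)^2 = 235.1111
  (33 - 28.3333)^2 = 21.7778
  (41 - 28.3333)^2 = 160.4444
  (11 - 28.3333)^2 = 300.4444
  (9 - 28.3333)^2 = 373.7778
Step 3: Sum of squared deviations = 1666
Step 4: Population variance = 1666 / 9 = 185.1111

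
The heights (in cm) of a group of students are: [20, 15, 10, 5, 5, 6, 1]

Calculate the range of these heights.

19

Step 1: Identify the maximum value: max = 20
Step 2: Identify the minimum value: min = 1
Step 3: Range = max - min = 20 - 1 = 19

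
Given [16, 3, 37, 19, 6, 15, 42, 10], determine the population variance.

172.75

Step 1: Compute the mean: (16 + 3 + 37 + 19 + 6 + 15 + 42 + 10) / 8 = 18.5
Step 2: Compute squared deviations from the mean:
  (16 - 18.5)^2 = 6.25
  (3 - 18.5)^2 = 240.25
  (37 - 18.5)^2 = 342.25
  (19 - 18.5)^2 = 0.25
  (6 - 18.5)^2 = 156.25
  (15 - 18.5)^2 = 12.25
  (42 - 18.5)^2 = 552.25
  (10 - 18.5)^2 = 72.25
Step 3: Sum of squared deviations = 1382
Step 4: Population variance = 1382 / 8 = 172.75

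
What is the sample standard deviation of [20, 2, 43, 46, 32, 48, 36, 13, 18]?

16.1632

Step 1: Compute the mean: 28.6667
Step 2: Sum of squared deviations from the mean: 2090
Step 3: Sample variance = 2090 / 8 = 261.25
Step 4: Standard deviation = sqrt(261.25) = 16.1632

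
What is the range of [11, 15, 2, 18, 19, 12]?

17

Step 1: Identify the maximum value: max = 19
Step 2: Identify the minimum value: min = 2
Step 3: Range = max - min = 19 - 2 = 17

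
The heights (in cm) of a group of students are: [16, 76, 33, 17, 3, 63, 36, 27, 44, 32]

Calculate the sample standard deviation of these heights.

21.9396

Step 1: Compute the mean: 34.7
Step 2: Sum of squared deviations from the mean: 4332.1
Step 3: Sample variance = 4332.1 / 9 = 481.3444
Step 4: Standard deviation = sqrt(481.3444) = 21.9396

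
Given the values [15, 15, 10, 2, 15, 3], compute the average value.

10

Step 1: Sum all values: 15 + 15 + 10 + 2 + 15 + 3 = 60
Step 2: Count the number of values: n = 6
Step 3: Mean = sum / n = 60 / 6 = 10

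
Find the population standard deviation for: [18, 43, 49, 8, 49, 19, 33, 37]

14.4309

Step 1: Compute the mean: 32
Step 2: Sum of squared deviations from the mean: 1666
Step 3: Population variance = 1666 / 8 = 208.25
Step 4: Standard deviation = sqrt(208.25) = 14.4309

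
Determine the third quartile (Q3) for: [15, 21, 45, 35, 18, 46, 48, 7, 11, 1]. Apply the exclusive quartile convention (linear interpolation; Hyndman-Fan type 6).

45.25

Step 1: Sort the data: [1, 7, 11, 15, 18, 21, 35, 45, 46, 48]
Step 2: n = 10
Step 3: Using the exclusive quartile method:
  Q1 = 10
  Q2 (median) = 19.5
  Q3 = 45.25
  IQR = Q3 - Q1 = 45.25 - 10 = 35.25
Step 4: Q3 = 45.25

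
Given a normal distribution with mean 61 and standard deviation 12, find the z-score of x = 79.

1.5

Step 1: Recall the z-score formula: z = (x - mu) / sigma
Step 2: Substitute values: z = (79 - 61) / 12
Step 3: z = 18 / 12 = 1.5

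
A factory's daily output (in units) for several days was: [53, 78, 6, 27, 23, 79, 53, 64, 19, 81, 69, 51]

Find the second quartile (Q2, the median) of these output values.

53

Step 1: Sort the data: [6, 19, 23, 27, 51, 53, 53, 64, 69, 78, 79, 81]
Step 2: n = 12
Step 3: Q2 is the median. Since n is even, it is the average of the values at positions 6 and 7:
  Q2 = (53 + 53) / 2 = 53
Step 4: Q2 = 53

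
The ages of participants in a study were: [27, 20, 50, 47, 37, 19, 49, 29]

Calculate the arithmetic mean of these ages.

34.75

Step 1: Sum all values: 27 + 20 + 50 + 47 + 37 + 19 + 49 + 29 = 278
Step 2: Count the number of values: n = 8
Step 3: Mean = sum / n = 278 / 8 = 34.75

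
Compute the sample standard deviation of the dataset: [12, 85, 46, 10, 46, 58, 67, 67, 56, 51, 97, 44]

25.4027

Step 1: Compute the mean: 53.25
Step 2: Sum of squared deviations from the mean: 7098.25
Step 3: Sample variance = 7098.25 / 11 = 645.2955
Step 4: Standard deviation = sqrt(645.2955) = 25.4027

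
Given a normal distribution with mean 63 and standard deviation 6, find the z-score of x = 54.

-1.5

Step 1: Recall the z-score formula: z = (x - mu) / sigma
Step 2: Substitute values: z = (54 - 63) / 6
Step 3: z = -9 / 6 = -1.5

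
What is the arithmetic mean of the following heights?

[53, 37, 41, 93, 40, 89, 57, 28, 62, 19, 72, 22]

51.0833

Step 1: Sum all values: 53 + 37 + 41 + 93 + 40 + 89 + 57 + 28 + 62 + 19 + 72 + 22 = 613
Step 2: Count the number of values: n = 12
Step 3: Mean = sum / n = 613 / 12 = 51.0833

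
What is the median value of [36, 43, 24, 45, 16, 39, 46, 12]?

37.5

Step 1: Sort the data in ascending order: [12, 16, 24, 36, 39, 43, 45, 46]
Step 2: The number of values is n = 8.
Step 3: Since n is even, the median is the average of positions 4 and 5:
  Median = (36 + 39) / 2 = 37.5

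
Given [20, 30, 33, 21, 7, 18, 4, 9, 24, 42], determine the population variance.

131.36

Step 1: Compute the mean: (20 + 30 + 33 + 21 + 7 + 18 + 4 + 9 + 24 + 42) / 10 = 20.8
Step 2: Compute squared deviations from the mean:
  (20 - 20.8)^2 = 0.64
  (30 - 20.8)^2 = 84.64
  (33 - 20.8)^2 = 148.84
  (21 - 20.8)^2 = 0.04
  (7 - 20.8)^2 = 190.44
  (18 - 20.8)^2 = 7.84
  (4 - 20.8)^2 = 282.24
  (9 - 20.8)^2 = 139.24
  (24 - 20.8)^2 = 10.24
  (42 - 20.8)^2 = 449.44
Step 3: Sum of squared deviations = 1313.6
Step 4: Population variance = 1313.6 / 10 = 131.36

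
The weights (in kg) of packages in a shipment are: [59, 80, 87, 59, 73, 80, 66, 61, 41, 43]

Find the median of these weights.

63.5

Step 1: Sort the data in ascending order: [41, 43, 59, 59, 61, 66, 73, 80, 80, 87]
Step 2: The number of values is n = 10.
Step 3: Since n is even, the median is the average of positions 5 and 6:
  Median = (61 + 66) / 2 = 63.5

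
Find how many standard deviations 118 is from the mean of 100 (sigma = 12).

1.5

Step 1: Recall the z-score formula: z = (x - mu) / sigma
Step 2: Substitute values: z = (118 - 100) / 12
Step 3: z = 18 / 12 = 1.5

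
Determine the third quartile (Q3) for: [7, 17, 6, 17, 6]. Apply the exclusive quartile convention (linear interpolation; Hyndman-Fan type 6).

17

Step 1: Sort the data: [6, 6, 7, 17, 17]
Step 2: n = 5
Step 3: Using the exclusive quartile method:
  Q1 = 6
  Q2 (median) = 7
  Q3 = 17
  IQR = Q3 - Q1 = 17 - 6 = 11
Step 4: Q3 = 17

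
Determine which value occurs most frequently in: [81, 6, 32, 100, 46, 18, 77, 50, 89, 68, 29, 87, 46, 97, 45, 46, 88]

46

Step 1: Count the frequency of each value:
  6: appears 1 time(s)
  18: appears 1 time(s)
  29: appears 1 time(s)
  32: appears 1 time(s)
  45: appears 1 time(s)
  46: appears 3 time(s)
  50: appears 1 time(s)
  68: appears 1 time(s)
  77: appears 1 time(s)
  81: appears 1 time(s)
  87: appears 1 time(s)
  88: appears 1 time(s)
  89: appears 1 time(s)
  97: appears 1 time(s)
  100: appears 1 time(s)
Step 2: The value 46 appears most frequently (3 times).
Step 3: Mode = 46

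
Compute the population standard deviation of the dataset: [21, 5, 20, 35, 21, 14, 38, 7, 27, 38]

11.342

Step 1: Compute the mean: 22.6
Step 2: Sum of squared deviations from the mean: 1286.4
Step 3: Population variance = 1286.4 / 10 = 128.64
Step 4: Standard deviation = sqrt(128.64) = 11.342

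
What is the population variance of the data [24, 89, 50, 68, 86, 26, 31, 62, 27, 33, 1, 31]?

670.5

Step 1: Compute the mean: (24 + 89 + 50 + 68 + 86 + 26 + 31 + 62 + 27 + 33 + 1 + 31) / 12 = 44
Step 2: Compute squared deviations from the mean:
  (24 - 44)^2 = 400
  (89 - 44)^2 = 2025
  (50 - 44)^2 = 36
  (68 - 44)^2 = 576
  (86 - 44)^2 = 1764
  (26 - 44)^2 = 324
  (31 - 44)^2 = 169
  (62 - 44)^2 = 324
  (27 - 44)^2 = 289
  (33 - 44)^2 = 121
  (1 - 44)^2 = 1849
  (31 - 44)^2 = 169
Step 3: Sum of squared deviations = 8046
Step 4: Population variance = 8046 / 12 = 670.5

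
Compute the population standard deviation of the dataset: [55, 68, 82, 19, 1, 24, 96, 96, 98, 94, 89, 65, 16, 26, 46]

33.0003

Step 1: Compute the mean: 58.3333
Step 2: Sum of squared deviations from the mean: 16335.3333
Step 3: Population variance = 16335.3333 / 15 = 1089.0222
Step 4: Standard deviation = sqrt(1089.0222) = 33.0003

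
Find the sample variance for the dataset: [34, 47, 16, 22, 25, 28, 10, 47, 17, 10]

184.2667

Step 1: Compute the mean: (34 + 47 + 16 + 22 + 25 + 28 + 10 + 47 + 17 + 10) / 10 = 25.6
Step 2: Compute squared deviations from the mean:
  (34 - 25.6)^2 = 70.56
  (47 - 25.6)^2 = 457.96
  (16 - 25.6)^2 = 92.16
  (22 - 25.6)^2 = 12.96
  (25 - 25.6)^2 = 0.36
  (28 - 25.6)^2 = 5.76
  (10 - 25.6)^2 = 243.36
  (47 - 25.6)^2 = 457.96
  (17 - 25.6)^2 = 73.96
  (10 - 25.6)^2 = 243.36
Step 3: Sum of squared deviations = 1658.4
Step 4: Sample variance = 1658.4 / 9 = 184.2667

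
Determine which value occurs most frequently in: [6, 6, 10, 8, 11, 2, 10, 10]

10

Step 1: Count the frequency of each value:
  2: appears 1 time(s)
  6: appears 2 time(s)
  8: appears 1 time(s)
  10: appears 3 time(s)
  11: appears 1 time(s)
Step 2: The value 10 appears most frequently (3 times).
Step 3: Mode = 10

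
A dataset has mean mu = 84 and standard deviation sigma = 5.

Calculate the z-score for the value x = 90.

1.2

Step 1: Recall the z-score formula: z = (x - mu) / sigma
Step 2: Substitute values: z = (90 - 84) / 5
Step 3: z = 6 / 5 = 1.2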